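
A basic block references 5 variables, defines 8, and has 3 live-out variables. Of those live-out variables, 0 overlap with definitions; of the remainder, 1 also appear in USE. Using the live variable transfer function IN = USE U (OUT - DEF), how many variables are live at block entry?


OUT - DEF: 3 - 0 = 3
|IN| = |USE| + |OUT - DEF| - |USE ∩ (OUT - DEF)| = 5 + 3 - 1 = 7

7


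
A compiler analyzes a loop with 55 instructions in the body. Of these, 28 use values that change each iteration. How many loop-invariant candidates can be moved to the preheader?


Invariant candidates = total - loop-dependent
= 55 - 28 = 27

27


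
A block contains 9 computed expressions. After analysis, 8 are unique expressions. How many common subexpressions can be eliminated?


CSE count = total expressions - unique expressions
= 9 - 8 = 1

1


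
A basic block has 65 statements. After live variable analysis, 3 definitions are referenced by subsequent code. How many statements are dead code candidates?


Dead code = total statements - live definitions
= 65 - 3 = 62

62


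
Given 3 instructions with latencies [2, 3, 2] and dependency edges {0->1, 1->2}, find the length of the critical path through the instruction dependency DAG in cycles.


Compute longest path through dependency graph: dist(Ik) = max over predecessors of dist + latency(Ik).
dist(I0) = latency 2 = 2
dist(I1) = dist(I0) + 3 = 2 + 3 = 5
dist(I2) = dist(I1) + 2 = 5 + 2 = 7
Critical path = max dist = 7

7


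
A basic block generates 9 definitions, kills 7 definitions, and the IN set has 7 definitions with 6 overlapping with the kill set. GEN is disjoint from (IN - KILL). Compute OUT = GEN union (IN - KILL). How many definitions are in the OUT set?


IN - KILL: 7 - 6 = 1 surviving definitions
OUT = GEN + surviving = 9 + 1 = 10

10


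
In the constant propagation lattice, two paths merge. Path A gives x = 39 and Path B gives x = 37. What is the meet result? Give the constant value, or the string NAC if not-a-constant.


Meet operation: if both paths give the same constant, result is that constant; if they differ, result is NAC (not-a-constant).
Path A: 39, Path B: 37 -> differ
Result: not-a-constant -> NAC

NAC


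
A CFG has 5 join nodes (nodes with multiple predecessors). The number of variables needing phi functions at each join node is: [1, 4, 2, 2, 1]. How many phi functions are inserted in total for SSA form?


Total phi functions = sum of phi functions at each join node
= 1 + 4 + 2 + 2 + 1 = 10

10


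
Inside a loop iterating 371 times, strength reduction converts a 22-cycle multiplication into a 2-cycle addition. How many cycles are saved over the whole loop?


Per-iteration saving = 22 - 2 = 20
Total saved = 371 * 20 = 7420

7420


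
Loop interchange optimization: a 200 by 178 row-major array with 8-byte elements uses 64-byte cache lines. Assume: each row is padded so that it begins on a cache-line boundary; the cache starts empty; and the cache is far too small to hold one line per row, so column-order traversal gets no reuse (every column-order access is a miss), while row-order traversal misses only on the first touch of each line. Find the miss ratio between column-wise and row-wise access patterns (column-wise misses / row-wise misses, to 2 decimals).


Each row occupies 178 * 8 = 1424 bytes and starts on a line boundary, so it spans ceil(1424 / 64) = 23 cache lines.
Row-major traversal misses (one per line touched): 200 * ceil(178 * 8 / 64) = 4600
Column-major traversal misses (no reuse, every access misses): 200 * 178 = 35600
Ratio = 35600 / 4600 = 7.74

7.74


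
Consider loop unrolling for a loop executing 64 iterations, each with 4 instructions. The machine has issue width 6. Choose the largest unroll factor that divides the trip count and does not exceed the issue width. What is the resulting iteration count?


Largest divisor of 64 <= 6 is 4
New iterations = 64 / 4 = 16

16


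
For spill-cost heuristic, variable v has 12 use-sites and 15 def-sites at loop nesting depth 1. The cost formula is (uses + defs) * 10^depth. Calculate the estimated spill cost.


uses + defs = 12 + 15 = 27
10^1 = 10
Spill cost = 27 * 10 = 270

270


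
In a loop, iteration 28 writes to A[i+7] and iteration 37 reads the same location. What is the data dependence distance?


Distance = read iteration - write iteration
= 37 - 28 = 9

9


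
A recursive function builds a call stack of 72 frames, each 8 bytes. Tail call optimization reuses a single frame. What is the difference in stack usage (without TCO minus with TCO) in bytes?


Without TCO: 72 * 8 = 576 bytes
With TCO: reuse 1 frame = 8 bytes
Savings = 576 - 8 = 568

568


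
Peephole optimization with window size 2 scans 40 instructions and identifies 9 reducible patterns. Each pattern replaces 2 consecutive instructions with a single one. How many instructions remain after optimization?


Each match removes 1 instructions.
Total removed = 9 * 1 = 9
Remaining = 40 - 9 = 31

31


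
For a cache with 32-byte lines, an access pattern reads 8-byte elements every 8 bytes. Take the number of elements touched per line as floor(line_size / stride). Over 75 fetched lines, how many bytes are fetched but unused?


Elements per line = floor(32 / 8) = 4
Bytes used per line = 4 * 8 = 32
Wasted per line = 32 - 32 = 0
Total wasted = 0 * 75 = 0

0


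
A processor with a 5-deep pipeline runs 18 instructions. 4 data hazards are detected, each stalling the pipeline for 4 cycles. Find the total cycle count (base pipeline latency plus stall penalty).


Base cycles = 5 + 18 - 1 = 22
Total stalls = 4 * 4 = 16
Total = 22 + 16 = 38

38


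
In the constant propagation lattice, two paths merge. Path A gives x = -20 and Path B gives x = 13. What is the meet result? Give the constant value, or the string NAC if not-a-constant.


Meet operation: if both paths give the same constant, result is that constant; if they differ, result is NAC (not-a-constant).
Path A: -20, Path B: 13 -> differ
Result: not-a-constant -> NAC

NAC


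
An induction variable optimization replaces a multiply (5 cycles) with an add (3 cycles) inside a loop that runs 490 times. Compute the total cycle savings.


Per-iteration saving = 5 - 3 = 2
Total saved = 490 * 2 = 980

980


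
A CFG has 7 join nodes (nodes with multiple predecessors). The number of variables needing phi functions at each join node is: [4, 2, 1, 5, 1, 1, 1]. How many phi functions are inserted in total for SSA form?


Total phi functions = sum of phi functions at each join node
= 4 + 2 + 1 + 5 + 1 + 1 + 1 = 15

15


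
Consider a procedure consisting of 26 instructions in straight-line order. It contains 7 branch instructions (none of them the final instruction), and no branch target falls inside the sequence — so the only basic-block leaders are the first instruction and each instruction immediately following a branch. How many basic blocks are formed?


With no in-sequence branch targets, the leaders are the first instruction plus the instruction after each branch.
Number of basic blocks = branches + 1
= 7 + 1 = 8

8


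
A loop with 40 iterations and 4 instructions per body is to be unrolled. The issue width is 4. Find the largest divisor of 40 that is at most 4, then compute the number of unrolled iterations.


Largest divisor of 40 <= 4 is 4
New iterations = 40 / 4 = 10

10


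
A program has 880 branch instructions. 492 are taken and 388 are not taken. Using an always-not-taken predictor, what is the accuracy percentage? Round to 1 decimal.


Predictor: always-not-taken
Correct predictions = 388
Accuracy = 388 / 880 * 100 = 44.1%

44.1


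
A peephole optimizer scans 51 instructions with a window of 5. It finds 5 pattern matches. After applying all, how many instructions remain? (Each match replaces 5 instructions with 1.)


Each match removes 4 instructions.
Total removed = 5 * 4 = 20
Remaining = 51 - 20 = 31

31


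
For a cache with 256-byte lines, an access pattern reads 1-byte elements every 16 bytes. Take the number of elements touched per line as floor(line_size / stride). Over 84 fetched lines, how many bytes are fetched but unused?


Elements per line = floor(256 / 16) = 16
Bytes used per line = 16 * 1 = 16
Wasted per line = 256 - 16 = 240
Total wasted = 240 * 84 = 20160

20160


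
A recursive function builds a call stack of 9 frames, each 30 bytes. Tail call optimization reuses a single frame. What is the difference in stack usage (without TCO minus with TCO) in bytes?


Without TCO: 9 * 30 = 270 bytes
With TCO: reuse 1 frame = 30 bytes
Savings = 270 - 30 = 240

240


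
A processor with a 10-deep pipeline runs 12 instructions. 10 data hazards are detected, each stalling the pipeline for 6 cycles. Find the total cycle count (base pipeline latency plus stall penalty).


Base cycles = 10 + 12 - 1 = 21
Total stalls = 10 * 6 = 60
Total = 21 + 60 = 81

81


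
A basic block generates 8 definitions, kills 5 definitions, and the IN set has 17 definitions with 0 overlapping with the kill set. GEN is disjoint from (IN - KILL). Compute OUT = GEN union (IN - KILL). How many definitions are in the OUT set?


IN - KILL: 17 - 0 = 17 surviving definitions
OUT = GEN + surviving = 8 + 17 = 25

25


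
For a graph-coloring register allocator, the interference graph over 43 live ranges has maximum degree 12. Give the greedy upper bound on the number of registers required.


Greedy coloring never needs more than (max_degree + 1) colors: when coloring a vertex, at most max_degree neighbors are already colored.
Upper bound = 12 + 1 = 13

13


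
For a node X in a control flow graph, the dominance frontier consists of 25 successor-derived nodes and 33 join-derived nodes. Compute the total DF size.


DF(X) = direct successor contributions + join point contributions
= 25 + 33 = 58

58


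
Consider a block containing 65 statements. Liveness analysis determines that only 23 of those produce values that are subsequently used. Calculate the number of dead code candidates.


Dead code = total statements - live definitions
= 65 - 23 = 42

42


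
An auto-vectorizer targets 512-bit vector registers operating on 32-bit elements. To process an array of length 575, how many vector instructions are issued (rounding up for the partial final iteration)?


Width = 512 / 32 = 16 elements per vector op
Iterations = ceil(575 / 16) = 36

36


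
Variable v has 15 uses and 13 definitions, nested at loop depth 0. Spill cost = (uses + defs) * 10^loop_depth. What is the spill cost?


uses + defs = 15 + 13 = 28
10^0 = 1
Spill cost = 28 * 1 = 28

28


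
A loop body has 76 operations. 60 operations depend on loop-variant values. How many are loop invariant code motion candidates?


Invariant candidates = total - loop-dependent
= 76 - 60 = 16

16


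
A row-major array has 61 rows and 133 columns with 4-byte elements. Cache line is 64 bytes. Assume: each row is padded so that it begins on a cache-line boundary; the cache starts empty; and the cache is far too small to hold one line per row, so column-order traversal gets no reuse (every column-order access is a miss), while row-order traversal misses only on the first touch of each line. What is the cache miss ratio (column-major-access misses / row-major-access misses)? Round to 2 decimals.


Each row occupies 133 * 4 = 532 bytes and starts on a line boundary, so it spans ceil(532 / 64) = 9 cache lines.
Row-major traversal misses (one per line touched): 61 * ceil(133 * 4 / 64) = 549
Column-major traversal misses (no reuse, every access misses): 61 * 133 = 8113
Ratio = 8113 / 549 = 14.78

14.78


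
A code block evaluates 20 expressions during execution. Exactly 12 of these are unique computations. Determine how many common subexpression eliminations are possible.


CSE count = total expressions - unique expressions
= 20 - 12 = 8

8


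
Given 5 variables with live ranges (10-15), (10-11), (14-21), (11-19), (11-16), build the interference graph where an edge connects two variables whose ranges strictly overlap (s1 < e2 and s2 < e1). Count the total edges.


Check all pairs for overlapping intervals.
Two intervals (s1,e1) and (s2,e2) overlap if s1 < e2 and s2 < e1.
v0 (10-15) vs v1..v4: overlaps v1, v2, v3, v4 -> 4
v1 (10-11) vs v2..v4: overlaps none -> 0
v2 (14-21) vs v3..v4: overlaps v3, v4 -> 2
v3 (11-19) vs v4: overlaps v4 -> 1
Total overlapping pairs = 4 + 0 + 2 + 1 = 7

7


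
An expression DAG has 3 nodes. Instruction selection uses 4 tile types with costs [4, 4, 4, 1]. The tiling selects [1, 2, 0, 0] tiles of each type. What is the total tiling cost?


Total cost = sum(count_i * cost_i)
= 1*4 + 2*4 + 0*4 + 0*1
= 12

12


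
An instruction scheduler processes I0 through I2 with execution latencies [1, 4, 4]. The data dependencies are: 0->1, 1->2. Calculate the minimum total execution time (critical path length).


Compute longest path through dependency graph: dist(Ik) = max over predecessors of dist + latency(Ik).
dist(I0) = latency 1 = 1
dist(I1) = dist(I0) + 4 = 1 + 4 = 5
dist(I2) = dist(I1) + 4 = 5 + 4 = 9
Critical path = max dist = 9

9


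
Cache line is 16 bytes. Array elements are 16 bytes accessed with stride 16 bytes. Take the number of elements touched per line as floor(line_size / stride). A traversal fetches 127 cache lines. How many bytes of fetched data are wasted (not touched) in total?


Elements per line = floor(16 / 16) = 1
Bytes used per line = 1 * 16 = 16
Wasted per line = 16 - 16 = 0
Total wasted = 0 * 127 = 0

0


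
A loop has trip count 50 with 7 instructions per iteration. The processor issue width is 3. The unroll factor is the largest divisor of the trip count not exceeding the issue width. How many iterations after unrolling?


Largest divisor of 50 <= 3 is 2
New iterations = 50 / 2 = 25

25


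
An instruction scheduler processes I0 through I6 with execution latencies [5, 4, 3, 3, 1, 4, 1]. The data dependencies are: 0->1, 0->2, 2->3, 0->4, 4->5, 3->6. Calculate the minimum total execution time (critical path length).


Compute longest path through dependency graph: dist(Ik) = max over predecessors of dist + latency(Ik).
dist(I0) = latency 5 = 5
dist(I1) = dist(I0) + 4 = 5 + 4 = 9
dist(I2) = dist(I0) + 3 = 5 + 3 = 8
dist(I3) = dist(I2) + 3 = 8 + 3 = 11
dist(I4) = dist(I0) + 1 = 5 + 1 = 6
dist(I5) = dist(I4) + 4 = 6 + 4 = 10
dist(I6) = dist(I3) + 1 = 11 + 1 = 12
Critical path = max dist = 12

12


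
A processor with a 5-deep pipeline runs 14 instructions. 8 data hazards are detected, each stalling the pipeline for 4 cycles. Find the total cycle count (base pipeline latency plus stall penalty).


Base cycles = 5 + 14 - 1 = 18
Total stalls = 8 * 4 = 32
Total = 18 + 32 = 50

50


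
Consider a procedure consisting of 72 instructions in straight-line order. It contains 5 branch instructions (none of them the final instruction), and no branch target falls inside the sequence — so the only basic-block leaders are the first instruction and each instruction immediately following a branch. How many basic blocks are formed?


With no in-sequence branch targets, the leaders are the first instruction plus the instruction after each branch.
Number of basic blocks = branches + 1
= 5 + 1 = 6

6


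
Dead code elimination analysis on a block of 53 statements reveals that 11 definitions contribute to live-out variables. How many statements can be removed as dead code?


Dead code = total statements - live definitions
= 53 - 11 = 42

42


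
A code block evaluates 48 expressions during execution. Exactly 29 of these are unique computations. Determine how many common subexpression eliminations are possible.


CSE count = total expressions - unique expressions
= 48 - 29 = 19

19


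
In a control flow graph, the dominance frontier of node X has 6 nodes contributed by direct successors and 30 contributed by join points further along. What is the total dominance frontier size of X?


DF(X) = direct successor contributions + join point contributions
= 6 + 30 = 36

36


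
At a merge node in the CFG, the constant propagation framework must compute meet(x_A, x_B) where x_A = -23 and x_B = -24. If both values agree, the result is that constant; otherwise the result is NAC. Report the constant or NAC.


Meet operation: if both paths give the same constant, result is that constant; if they differ, result is NAC (not-a-constant).
Path A: -23, Path B: -24 -> differ
Result: not-a-constant -> NAC

NAC


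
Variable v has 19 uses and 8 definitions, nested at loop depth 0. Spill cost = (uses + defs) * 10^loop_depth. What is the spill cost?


uses + defs = 19 + 8 = 27
10^0 = 1
Spill cost = 27 * 1 = 27

27


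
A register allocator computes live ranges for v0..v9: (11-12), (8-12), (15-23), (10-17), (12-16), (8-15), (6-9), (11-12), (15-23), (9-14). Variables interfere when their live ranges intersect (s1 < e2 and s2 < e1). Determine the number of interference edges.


Check all pairs for overlapping intervals.
Two intervals (s1,e1) and (s2,e2) overlap if s1 < e2 and s2 < e1.
v0 (11-12) vs v1..v9: overlaps v1, v3, v5, v7, v9 -> 5
v1 (8-12) vs v2..v9: overlaps v3, v5, v6, v7, v9 -> 5
v2 (15-23) vs v3..v9: overlaps v3, v4, v8 -> 3
v3 (10-17) vs v4..v9: overlaps v4, v5, v7, v8, v9 -> 5
v4 (12-16) vs v5..v9: overlaps v5, v8, v9 -> 3
v5 (8-15) vs v6..v9: overlaps v6, v7, v9 -> 3
v6 (6-9) vs v7..v9: overlaps none -> 0
v7 (11-12) vs v8..v9: overlaps v9 -> 1
v8 (15-23) vs v9: overlaps none -> 0
Total overlapping pairs = 5 + 5 + 3 + 5 + 3 + 3 + 0 + 1 + 0 = 25

25


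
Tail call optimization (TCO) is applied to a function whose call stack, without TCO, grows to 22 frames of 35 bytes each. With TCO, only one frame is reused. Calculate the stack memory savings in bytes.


Without TCO: 22 * 35 = 770 bytes
With TCO: reuse 1 frame = 35 bytes
Savings = 770 - 35 = 735

735


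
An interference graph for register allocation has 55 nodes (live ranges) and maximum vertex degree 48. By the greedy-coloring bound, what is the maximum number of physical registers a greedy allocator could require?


Greedy coloring never needs more than (max_degree + 1) colors: when coloring a vertex, at most max_degree neighbors are already colored.
Upper bound = 48 + 1 = 49

49


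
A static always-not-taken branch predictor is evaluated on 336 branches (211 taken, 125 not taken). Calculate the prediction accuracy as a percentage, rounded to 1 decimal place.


Predictor: always-not-taken
Correct predictions = 125
Accuracy = 125 / 336 * 100 = 37.2%

37.2


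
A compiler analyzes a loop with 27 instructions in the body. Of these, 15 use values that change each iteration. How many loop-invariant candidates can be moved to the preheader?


Invariant candidates = total - loop-dependent
= 27 - 15 = 12

12


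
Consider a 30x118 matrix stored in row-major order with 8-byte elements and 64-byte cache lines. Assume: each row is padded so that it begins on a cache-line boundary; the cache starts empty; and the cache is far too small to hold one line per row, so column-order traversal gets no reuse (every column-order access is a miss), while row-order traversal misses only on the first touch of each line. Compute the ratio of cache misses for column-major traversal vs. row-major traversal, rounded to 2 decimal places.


Each row occupies 118 * 8 = 944 bytes and starts on a line boundary, so it spans ceil(944 / 64) = 15 cache lines.
Row-major traversal misses (one per line touched): 30 * ceil(118 * 8 / 64) = 450
Column-major traversal misses (no reuse, every access misses): 30 * 118 = 3540
Ratio = 3540 / 450 = 7.87

7.87


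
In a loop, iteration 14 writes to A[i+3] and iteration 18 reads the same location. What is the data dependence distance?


Distance = read iteration - write iteration
= 18 - 14 = 4

4


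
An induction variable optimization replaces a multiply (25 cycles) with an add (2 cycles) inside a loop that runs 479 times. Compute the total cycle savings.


Per-iteration saving = 25 - 2 = 23
Total saved = 479 * 23 = 11017

11017


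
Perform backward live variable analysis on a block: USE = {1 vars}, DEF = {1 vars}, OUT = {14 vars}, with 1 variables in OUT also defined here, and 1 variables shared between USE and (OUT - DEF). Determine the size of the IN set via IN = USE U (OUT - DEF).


OUT - DEF: 14 - 1 = 13
|IN| = |USE| + |OUT - DEF| - |USE ∩ (OUT - DEF)| = 1 + 13 - 1 = 13

13


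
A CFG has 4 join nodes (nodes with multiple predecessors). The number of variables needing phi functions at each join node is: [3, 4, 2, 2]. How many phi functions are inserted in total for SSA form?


Total phi functions = sum of phi functions at each join node
= 3 + 4 + 2 + 2 = 11

11


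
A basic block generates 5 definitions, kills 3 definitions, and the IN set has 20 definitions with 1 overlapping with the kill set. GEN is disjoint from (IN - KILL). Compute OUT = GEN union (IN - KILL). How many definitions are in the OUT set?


IN - KILL: 20 - 1 = 19 surviving definitions
OUT = GEN + surviving = 5 + 19 = 24

24


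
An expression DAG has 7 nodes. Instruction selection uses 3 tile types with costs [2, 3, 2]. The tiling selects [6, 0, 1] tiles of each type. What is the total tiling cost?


Total cost = sum(count_i * cost_i)
= 6*2 + 0*3 + 1*2
= 14

14


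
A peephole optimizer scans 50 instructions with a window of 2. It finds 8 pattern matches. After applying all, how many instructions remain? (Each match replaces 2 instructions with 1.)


Each match removes 1 instructions.
Total removed = 8 * 1 = 8
Remaining = 50 - 8 = 42

42


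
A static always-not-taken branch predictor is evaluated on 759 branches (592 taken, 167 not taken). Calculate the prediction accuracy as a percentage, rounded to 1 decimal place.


Predictor: always-not-taken
Correct predictions = 167
Accuracy = 167 / 759 * 100 = 22.0%

22.0


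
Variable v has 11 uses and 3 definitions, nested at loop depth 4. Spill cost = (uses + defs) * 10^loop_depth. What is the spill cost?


uses + defs = 11 + 3 = 14
10^4 = 10000
Spill cost = 14 * 10000 = 140000

140000


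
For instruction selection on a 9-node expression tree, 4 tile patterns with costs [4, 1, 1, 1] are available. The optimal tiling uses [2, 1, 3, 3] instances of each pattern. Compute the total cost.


Total cost = sum(count_i * cost_i)
= 2*4 + 1*1 + 3*1 + 3*1
= 15

15


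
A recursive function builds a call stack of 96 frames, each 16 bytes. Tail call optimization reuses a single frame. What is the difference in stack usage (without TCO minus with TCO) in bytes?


Without TCO: 96 * 16 = 1536 bytes
With TCO: reuse 1 frame = 16 bytes
Savings = 1536 - 16 = 1520

1520


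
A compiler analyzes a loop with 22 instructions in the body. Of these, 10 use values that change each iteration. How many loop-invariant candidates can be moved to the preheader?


Invariant candidates = total - loop-dependent
= 22 - 10 = 12

12


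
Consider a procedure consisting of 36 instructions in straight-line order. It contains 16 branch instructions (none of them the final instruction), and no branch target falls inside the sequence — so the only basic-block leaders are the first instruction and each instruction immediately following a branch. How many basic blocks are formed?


With no in-sequence branch targets, the leaders are the first instruction plus the instruction after each branch.
Number of basic blocks = branches + 1
= 16 + 1 = 17

17


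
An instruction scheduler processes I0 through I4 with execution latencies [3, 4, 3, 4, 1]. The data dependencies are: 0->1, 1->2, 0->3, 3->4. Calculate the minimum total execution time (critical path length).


Compute longest path through dependency graph: dist(Ik) = max over predecessors of dist + latency(Ik).
dist(I0) = latency 3 = 3
dist(I1) = dist(I0) + 4 = 3 + 4 = 7
dist(I2) = dist(I1) + 3 = 7 + 3 = 10
dist(I3) = dist(I0) + 4 = 3 + 4 = 7
dist(I4) = dist(I3) + 1 = 7 + 1 = 8
Critical path = max dist = 10

10


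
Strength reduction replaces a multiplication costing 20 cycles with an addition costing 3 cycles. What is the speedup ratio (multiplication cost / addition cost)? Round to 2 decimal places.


Ratio = mult_cost / add_cost = 20 / 3 = 6.67

6.67


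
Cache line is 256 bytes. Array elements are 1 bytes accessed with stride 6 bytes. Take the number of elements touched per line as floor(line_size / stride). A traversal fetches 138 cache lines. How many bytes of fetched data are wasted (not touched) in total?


Elements per line = floor(256 / 6) = 42
Bytes used per line = 42 * 1 = 42
Wasted per line = 256 - 42 = 214
Total wasted = 214 * 138 = 29532

29532


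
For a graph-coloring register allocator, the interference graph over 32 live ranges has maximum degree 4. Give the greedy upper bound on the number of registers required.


Greedy coloring never needs more than (max_degree + 1) colors: when coloring a vertex, at most max_degree neighbors are already colored.
Upper bound = 4 + 1 = 5

5


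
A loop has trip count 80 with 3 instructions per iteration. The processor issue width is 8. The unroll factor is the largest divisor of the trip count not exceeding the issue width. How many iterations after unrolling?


Largest divisor of 80 <= 8 is 8
New iterations = 80 / 8 = 10

10


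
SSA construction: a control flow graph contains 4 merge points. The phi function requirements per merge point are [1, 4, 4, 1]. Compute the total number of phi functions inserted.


Total phi functions = sum of phi functions at each join node
= 1 + 4 + 4 + 1 = 10

10


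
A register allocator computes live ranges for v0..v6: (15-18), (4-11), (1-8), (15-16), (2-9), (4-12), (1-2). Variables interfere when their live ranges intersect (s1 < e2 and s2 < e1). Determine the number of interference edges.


Check all pairs for overlapping intervals.
Two intervals (s1,e1) and (s2,e2) overlap if s1 < e2 and s2 < e1.
v0 (15-18) vs v1..v6: overlaps v3 -> 1
v1 (4-11) vs v2..v6: overlaps v2, v4, v5 -> 3
v2 (1-8) vs v3..v6: overlaps v4, v5, v6 -> 3
v3 (15-16) vs v4..v6: overlaps none -> 0
v4 (2-9) vs v5..v6: overlaps v5 -> 1
v5 (4-12) vs v6: overlaps none -> 0
Total overlapping pairs = 1 + 3 + 3 + 0 + 1 + 0 = 8

8


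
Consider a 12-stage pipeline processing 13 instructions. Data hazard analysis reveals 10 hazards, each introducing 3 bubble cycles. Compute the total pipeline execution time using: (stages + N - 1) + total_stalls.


Base cycles = 12 + 13 - 1 = 24
Total stalls = 10 * 3 = 30
Total = 24 + 30 = 54

54


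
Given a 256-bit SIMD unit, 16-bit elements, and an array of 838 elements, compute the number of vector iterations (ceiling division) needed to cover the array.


Width = 256 / 16 = 16 elements per vector op
Iterations = ceil(838 / 16) = 53

53


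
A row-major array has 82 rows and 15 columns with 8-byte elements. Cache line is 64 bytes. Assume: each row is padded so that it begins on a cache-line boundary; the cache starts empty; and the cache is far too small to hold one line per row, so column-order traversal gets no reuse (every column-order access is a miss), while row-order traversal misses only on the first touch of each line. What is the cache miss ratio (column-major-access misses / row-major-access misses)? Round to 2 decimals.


Each row occupies 15 * 8 = 120 bytes and starts on a line boundary, so it spans ceil(120 / 64) = 2 cache lines.
Row-major traversal misses (one per line touched): 82 * ceil(15 * 8 / 64) = 164
Column-major traversal misses (no reuse, every access misses): 82 * 15 = 1230
Ratio = 1230 / 164 = 7.5

7.5


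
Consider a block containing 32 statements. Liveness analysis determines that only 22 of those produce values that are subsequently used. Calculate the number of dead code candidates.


Dead code = total statements - live definitions
= 32 - 22 = 10

10


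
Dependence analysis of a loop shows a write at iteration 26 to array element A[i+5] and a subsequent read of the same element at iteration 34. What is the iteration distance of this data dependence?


Distance = read iteration - write iteration
= 34 - 26 = 8

8


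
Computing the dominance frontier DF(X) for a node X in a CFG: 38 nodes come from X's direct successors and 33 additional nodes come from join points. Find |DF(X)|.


DF(X) = direct successor contributions + join point contributions
= 38 + 33 = 71

71


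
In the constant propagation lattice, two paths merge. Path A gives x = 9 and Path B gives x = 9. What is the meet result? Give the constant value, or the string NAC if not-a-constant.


Meet operation: if both paths give the same constant, result is that constant; if they differ, result is NAC (not-a-constant).
Path A: 9, Path B: 9 -> equal
Result: constant -> 9

9


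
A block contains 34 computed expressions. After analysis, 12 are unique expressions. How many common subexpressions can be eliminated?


CSE count = total expressions - unique expressions
= 34 - 12 = 22

22


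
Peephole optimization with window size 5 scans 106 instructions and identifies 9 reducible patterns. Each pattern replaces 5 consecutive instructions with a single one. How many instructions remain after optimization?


Each match removes 4 instructions.
Total removed = 9 * 4 = 36
Remaining = 106 - 36 = 70

70


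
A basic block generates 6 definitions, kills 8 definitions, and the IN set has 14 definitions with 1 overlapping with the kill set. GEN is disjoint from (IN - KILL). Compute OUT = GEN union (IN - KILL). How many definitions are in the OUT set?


IN - KILL: 14 - 1 = 13 surviving definitions
OUT = GEN + surviving = 6 + 13 = 19

19


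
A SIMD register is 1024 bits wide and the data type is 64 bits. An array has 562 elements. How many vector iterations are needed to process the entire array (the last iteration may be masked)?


Width = 1024 / 64 = 16 elements per vector op
Iterations = ceil(562 / 16) = 36

36


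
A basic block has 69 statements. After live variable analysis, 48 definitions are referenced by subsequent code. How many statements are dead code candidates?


Dead code = total statements - live definitions
= 69 - 48 = 21

21


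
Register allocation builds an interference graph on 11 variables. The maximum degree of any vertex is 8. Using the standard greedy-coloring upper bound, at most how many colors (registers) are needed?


Greedy coloring never needs more than (max_degree + 1) colors: when coloring a vertex, at most max_degree neighbors are already colored.
Upper bound = 8 + 1 = 9

9


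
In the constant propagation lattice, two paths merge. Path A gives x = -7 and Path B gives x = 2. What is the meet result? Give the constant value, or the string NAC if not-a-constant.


Meet operation: if both paths give the same constant, result is that constant; if they differ, result is NAC (not-a-constant).
Path A: -7, Path B: 2 -> differ
Result: not-a-constant -> NAC

NAC


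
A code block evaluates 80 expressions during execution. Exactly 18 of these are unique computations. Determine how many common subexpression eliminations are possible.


CSE count = total expressions - unique expressions
= 80 - 18 = 62

62


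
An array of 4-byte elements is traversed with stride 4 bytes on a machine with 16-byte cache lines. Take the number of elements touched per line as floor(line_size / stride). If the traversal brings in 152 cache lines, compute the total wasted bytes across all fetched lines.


Elements per line = floor(16 / 4) = 4
Bytes used per line = 4 * 4 = 16
Wasted per line = 16 - 16 = 0
Total wasted = 0 * 152 = 0

0


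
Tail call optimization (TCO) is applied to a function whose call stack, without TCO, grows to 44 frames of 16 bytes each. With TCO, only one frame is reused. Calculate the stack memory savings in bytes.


Without TCO: 44 * 16 = 704 bytes
With TCO: reuse 1 frame = 16 bytes
Savings = 704 - 16 = 688

688


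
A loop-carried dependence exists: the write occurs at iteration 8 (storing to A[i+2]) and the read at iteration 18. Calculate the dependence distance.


Distance = read iteration - write iteration
= 18 - 8 = 10

10


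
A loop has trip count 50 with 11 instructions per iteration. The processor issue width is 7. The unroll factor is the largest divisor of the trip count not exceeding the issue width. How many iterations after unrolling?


Largest divisor of 50 <= 7 is 5
New iterations = 50 / 5 = 10

10


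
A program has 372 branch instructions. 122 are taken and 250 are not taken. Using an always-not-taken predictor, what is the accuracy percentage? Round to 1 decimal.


Predictor: always-not-taken
Correct predictions = 250
Accuracy = 250 / 372 * 100 = 67.2%

67.2


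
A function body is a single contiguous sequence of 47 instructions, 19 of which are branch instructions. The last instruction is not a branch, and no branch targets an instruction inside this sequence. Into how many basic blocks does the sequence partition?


With no in-sequence branch targets, the leaders are the first instruction plus the instruction after each branch.
Number of basic blocks = branches + 1
= 19 + 1 = 20

20


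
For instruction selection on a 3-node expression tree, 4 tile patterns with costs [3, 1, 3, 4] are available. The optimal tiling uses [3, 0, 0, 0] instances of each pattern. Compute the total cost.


Total cost = sum(count_i * cost_i)
= 3*3 + 0*1 + 0*3 + 0*4
= 9

9


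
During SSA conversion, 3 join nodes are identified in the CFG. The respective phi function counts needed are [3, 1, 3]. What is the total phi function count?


Total phi functions = sum of phi functions at each join node
= 3 + 1 + 3 = 7

7


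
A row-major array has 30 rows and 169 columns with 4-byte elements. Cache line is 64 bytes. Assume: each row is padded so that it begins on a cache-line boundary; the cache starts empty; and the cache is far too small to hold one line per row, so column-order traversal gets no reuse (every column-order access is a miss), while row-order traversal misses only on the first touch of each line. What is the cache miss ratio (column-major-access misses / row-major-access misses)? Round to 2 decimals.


Each row occupies 169 * 4 = 676 bytes and starts on a line boundary, so it spans ceil(676 / 64) = 11 cache lines.
Row-major traversal misses (one per line touched): 30 * ceil(169 * 4 / 64) = 330
Column-major traversal misses (no reuse, every access misses): 30 * 169 = 5070
Ratio = 5070 / 330 = 15.36

15.36


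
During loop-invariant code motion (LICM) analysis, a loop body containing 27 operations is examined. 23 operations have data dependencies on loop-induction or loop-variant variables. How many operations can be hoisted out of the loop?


Invariant candidates = total - loop-dependent
= 27 - 23 = 4

4


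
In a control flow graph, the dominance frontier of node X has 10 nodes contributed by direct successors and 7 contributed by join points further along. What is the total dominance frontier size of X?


DF(X) = direct successor contributions + join point contributions
= 10 + 7 = 17

17


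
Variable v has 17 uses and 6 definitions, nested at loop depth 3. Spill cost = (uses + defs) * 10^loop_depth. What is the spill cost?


uses + defs = 17 + 6 = 23
10^3 = 1000
Spill cost = 23 * 1000 = 23000

23000


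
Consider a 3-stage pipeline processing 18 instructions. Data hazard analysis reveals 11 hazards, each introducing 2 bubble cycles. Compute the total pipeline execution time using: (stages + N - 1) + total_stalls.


Base cycles = 3 + 18 - 1 = 20
Total stalls = 11 * 2 = 22
Total = 20 + 22 = 42

42


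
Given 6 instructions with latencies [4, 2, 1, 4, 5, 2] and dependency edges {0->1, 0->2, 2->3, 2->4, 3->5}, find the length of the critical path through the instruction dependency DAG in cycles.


Compute longest path through dependency graph: dist(Ik) = max over predecessors of dist + latency(Ik).
dist(I0) = latency 4 = 4
dist(I1) = dist(I0) + 2 = 4 + 2 = 6
dist(I2) = dist(I0) + 1 = 4 + 1 = 5
dist(I3) = dist(I2) + 4 = 5 + 4 = 9
dist(I4) = dist(I2) + 5 = 5 + 5 = 10
dist(I5) = dist(I3) + 2 = 9 + 2 = 11
Critical path = max dist = 11

11


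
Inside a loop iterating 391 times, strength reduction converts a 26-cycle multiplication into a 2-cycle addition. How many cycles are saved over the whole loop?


Per-iteration saving = 26 - 2 = 24
Total saved = 391 * 24 = 9384

9384


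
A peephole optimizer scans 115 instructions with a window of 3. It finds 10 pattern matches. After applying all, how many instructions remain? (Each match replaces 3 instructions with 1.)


Each match removes 2 instructions.
Total removed = 10 * 2 = 20
Remaining = 115 - 20 = 95

95


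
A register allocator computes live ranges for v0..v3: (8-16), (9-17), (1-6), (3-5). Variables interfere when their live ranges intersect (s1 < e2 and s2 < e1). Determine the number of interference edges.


Check all pairs for overlapping intervals.
Two intervals (s1,e1) and (s2,e2) overlap if s1 < e2 and s2 < e1.
v0 (8-16) vs v1..v3: overlaps v1 -> 1
v1 (9-17) vs v2..v3: overlaps none -> 0
v2 (1-6) vs v3: overlaps v3 -> 1
Total overlapping pairs = 1 + 0 + 1 = 2

2


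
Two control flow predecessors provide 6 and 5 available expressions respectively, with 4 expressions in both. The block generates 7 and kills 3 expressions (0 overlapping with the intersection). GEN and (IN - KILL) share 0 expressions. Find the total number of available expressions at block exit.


IN = intersection of predecessors = 4
IN - KILL = 4 - 0 = 4
|OUT| = |GEN| + |IN - KILL| - |GEN ∩ (IN - KILL)| = 7 + 4 - 0 = 11

11


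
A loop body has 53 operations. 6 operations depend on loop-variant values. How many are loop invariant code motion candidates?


Invariant candidates = total - loop-dependent
= 53 - 6 = 47

47


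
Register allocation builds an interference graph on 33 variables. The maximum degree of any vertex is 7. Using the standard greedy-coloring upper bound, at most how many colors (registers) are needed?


Greedy coloring never needs more than (max_degree + 1) colors: when coloring a vertex, at most max_degree neighbors are already colored.
Upper bound = 7 + 1 = 8

8


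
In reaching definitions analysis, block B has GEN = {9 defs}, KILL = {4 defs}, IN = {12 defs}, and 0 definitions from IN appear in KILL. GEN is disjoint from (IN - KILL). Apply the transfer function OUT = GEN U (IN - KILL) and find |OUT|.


IN - KILL: 12 - 0 = 12 surviving definitions
OUT = GEN + surviving = 9 + 12 = 21

21


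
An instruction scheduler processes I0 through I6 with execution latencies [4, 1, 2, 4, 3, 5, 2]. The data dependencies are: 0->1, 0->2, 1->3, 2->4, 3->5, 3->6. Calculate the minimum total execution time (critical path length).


Compute longest path through dependency graph: dist(Ik) = max over predecessors of dist + latency(Ik).
dist(I0) = latency 4 = 4
dist(I1) = dist(I0) + 1 = 4 + 1 = 5
dist(I2) = dist(I0) + 2 = 4 + 2 = 6
dist(I3) = dist(I1) + 4 = 5 + 4 = 9
dist(I4) = dist(I2) + 3 = 6 + 3 = 9
dist(I5) = dist(I3) + 5 = 9 + 5 = 14
dist(I6) = dist(I3) + 2 = 9 + 2 = 11
Critical path = max dist = 14

14


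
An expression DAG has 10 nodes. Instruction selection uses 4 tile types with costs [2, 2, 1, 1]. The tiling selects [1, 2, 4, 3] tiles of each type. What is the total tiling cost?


Total cost = sum(count_i * cost_i)
= 1*2 + 2*2 + 4*1 + 3*1
= 13

13


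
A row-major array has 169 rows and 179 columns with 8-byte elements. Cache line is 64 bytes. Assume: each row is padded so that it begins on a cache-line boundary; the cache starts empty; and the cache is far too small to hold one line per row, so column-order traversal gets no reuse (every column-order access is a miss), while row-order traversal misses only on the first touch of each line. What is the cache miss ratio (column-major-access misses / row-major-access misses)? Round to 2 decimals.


Each row occupies 179 * 8 = 1432 bytes and starts on a line boundary, so it spans ceil(1432 / 64) = 23 cache lines.
Row-major traversal misses (one per line touched): 169 * ceil(179 * 8 / 64) = 3887
Column-major traversal misses (no reuse, every access misses): 169 * 179 = 30251
Ratio = 30251 / 3887 = 7.78

7.78
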